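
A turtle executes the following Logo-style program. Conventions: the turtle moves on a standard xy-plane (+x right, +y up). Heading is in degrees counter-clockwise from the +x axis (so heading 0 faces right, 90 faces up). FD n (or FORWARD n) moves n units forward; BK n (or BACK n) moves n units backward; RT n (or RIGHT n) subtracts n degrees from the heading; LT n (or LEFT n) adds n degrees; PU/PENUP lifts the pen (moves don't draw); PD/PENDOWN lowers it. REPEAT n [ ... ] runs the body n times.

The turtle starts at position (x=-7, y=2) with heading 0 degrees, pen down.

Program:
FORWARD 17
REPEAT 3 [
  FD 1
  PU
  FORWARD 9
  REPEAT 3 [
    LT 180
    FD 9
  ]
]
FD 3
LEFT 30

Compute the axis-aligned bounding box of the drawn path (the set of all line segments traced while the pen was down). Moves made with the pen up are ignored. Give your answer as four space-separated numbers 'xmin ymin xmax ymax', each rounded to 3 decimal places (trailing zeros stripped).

Answer: -7 2 11 2

Derivation:
Executing turtle program step by step:
Start: pos=(-7,2), heading=0, pen down
FD 17: (-7,2) -> (10,2) [heading=0, draw]
REPEAT 3 [
  -- iteration 1/3 --
  FD 1: (10,2) -> (11,2) [heading=0, draw]
  PU: pen up
  FD 9: (11,2) -> (20,2) [heading=0, move]
  REPEAT 3 [
    -- iteration 1/3 --
    LT 180: heading 0 -> 180
    FD 9: (20,2) -> (11,2) [heading=180, move]
    -- iteration 2/3 --
    LT 180: heading 180 -> 0
    FD 9: (11,2) -> (20,2) [heading=0, move]
    -- iteration 3/3 --
    LT 180: heading 0 -> 180
    FD 9: (20,2) -> (11,2) [heading=180, move]
  ]
  -- iteration 2/3 --
  FD 1: (11,2) -> (10,2) [heading=180, move]
  PU: pen up
  FD 9: (10,2) -> (1,2) [heading=180, move]
  REPEAT 3 [
    -- iteration 1/3 --
    LT 180: heading 180 -> 0
    FD 9: (1,2) -> (10,2) [heading=0, move]
    -- iteration 2/3 --
    LT 180: heading 0 -> 180
    FD 9: (10,2) -> (1,2) [heading=180, move]
    -- iteration 3/3 --
    LT 180: heading 180 -> 0
    FD 9: (1,2) -> (10,2) [heading=0, move]
  ]
  -- iteration 3/3 --
  FD 1: (10,2) -> (11,2) [heading=0, move]
  PU: pen up
  FD 9: (11,2) -> (20,2) [heading=0, move]
  REPEAT 3 [
    -- iteration 1/3 --
    LT 180: heading 0 -> 180
    FD 9: (20,2) -> (11,2) [heading=180, move]
    -- iteration 2/3 --
    LT 180: heading 180 -> 0
    FD 9: (11,2) -> (20,2) [heading=0, move]
    -- iteration 3/3 --
    LT 180: heading 0 -> 180
    FD 9: (20,2) -> (11,2) [heading=180, move]
  ]
]
FD 3: (11,2) -> (8,2) [heading=180, move]
LT 30: heading 180 -> 210
Final: pos=(8,2), heading=210, 2 segment(s) drawn

Segment endpoints: x in {-7, 10, 11}, y in {2}
xmin=-7, ymin=2, xmax=11, ymax=2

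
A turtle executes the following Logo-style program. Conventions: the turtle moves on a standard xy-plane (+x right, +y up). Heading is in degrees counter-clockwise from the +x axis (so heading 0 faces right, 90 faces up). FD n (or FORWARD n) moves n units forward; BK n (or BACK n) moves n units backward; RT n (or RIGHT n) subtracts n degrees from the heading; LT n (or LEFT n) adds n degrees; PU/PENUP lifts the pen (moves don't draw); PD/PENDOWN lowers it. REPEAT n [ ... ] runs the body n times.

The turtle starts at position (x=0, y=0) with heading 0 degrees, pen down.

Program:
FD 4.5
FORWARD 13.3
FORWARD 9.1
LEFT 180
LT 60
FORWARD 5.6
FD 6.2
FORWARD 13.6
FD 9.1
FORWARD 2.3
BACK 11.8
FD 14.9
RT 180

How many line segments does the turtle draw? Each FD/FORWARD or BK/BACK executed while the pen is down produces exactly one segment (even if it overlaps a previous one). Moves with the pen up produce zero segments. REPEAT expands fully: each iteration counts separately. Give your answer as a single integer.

Answer: 10

Derivation:
Executing turtle program step by step:
Start: pos=(0,0), heading=0, pen down
FD 4.5: (0,0) -> (4.5,0) [heading=0, draw]
FD 13.3: (4.5,0) -> (17.8,0) [heading=0, draw]
FD 9.1: (17.8,0) -> (26.9,0) [heading=0, draw]
LT 180: heading 0 -> 180
LT 60: heading 180 -> 240
FD 5.6: (26.9,0) -> (24.1,-4.85) [heading=240, draw]
FD 6.2: (24.1,-4.85) -> (21,-10.219) [heading=240, draw]
FD 13.6: (21,-10.219) -> (14.2,-21.997) [heading=240, draw]
FD 9.1: (14.2,-21.997) -> (9.65,-29.878) [heading=240, draw]
FD 2.3: (9.65,-29.878) -> (8.5,-31.87) [heading=240, draw]
BK 11.8: (8.5,-31.87) -> (14.4,-21.651) [heading=240, draw]
FD 14.9: (14.4,-21.651) -> (6.95,-34.554) [heading=240, draw]
RT 180: heading 240 -> 60
Final: pos=(6.95,-34.554), heading=60, 10 segment(s) drawn
Segments drawn: 10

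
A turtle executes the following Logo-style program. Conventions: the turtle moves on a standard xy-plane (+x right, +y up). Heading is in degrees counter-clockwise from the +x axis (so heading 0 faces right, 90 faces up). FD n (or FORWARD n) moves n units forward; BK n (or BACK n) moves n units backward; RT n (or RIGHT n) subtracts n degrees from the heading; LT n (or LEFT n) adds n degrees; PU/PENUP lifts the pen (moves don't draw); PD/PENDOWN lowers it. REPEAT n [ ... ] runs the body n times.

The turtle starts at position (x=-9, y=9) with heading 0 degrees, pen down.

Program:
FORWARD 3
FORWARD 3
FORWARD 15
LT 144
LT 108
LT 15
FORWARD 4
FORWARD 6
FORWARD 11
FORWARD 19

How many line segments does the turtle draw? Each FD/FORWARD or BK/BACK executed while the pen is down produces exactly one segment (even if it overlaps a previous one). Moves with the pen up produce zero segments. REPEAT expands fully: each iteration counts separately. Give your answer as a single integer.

Answer: 7

Derivation:
Executing turtle program step by step:
Start: pos=(-9,9), heading=0, pen down
FD 3: (-9,9) -> (-6,9) [heading=0, draw]
FD 3: (-6,9) -> (-3,9) [heading=0, draw]
FD 15: (-3,9) -> (12,9) [heading=0, draw]
LT 144: heading 0 -> 144
LT 108: heading 144 -> 252
LT 15: heading 252 -> 267
FD 4: (12,9) -> (11.791,5.005) [heading=267, draw]
FD 6: (11.791,5.005) -> (11.477,-0.986) [heading=267, draw]
FD 11: (11.477,-0.986) -> (10.901,-11.971) [heading=267, draw]
FD 19: (10.901,-11.971) -> (9.907,-30.945) [heading=267, draw]
Final: pos=(9.907,-30.945), heading=267, 7 segment(s) drawn
Segments drawn: 7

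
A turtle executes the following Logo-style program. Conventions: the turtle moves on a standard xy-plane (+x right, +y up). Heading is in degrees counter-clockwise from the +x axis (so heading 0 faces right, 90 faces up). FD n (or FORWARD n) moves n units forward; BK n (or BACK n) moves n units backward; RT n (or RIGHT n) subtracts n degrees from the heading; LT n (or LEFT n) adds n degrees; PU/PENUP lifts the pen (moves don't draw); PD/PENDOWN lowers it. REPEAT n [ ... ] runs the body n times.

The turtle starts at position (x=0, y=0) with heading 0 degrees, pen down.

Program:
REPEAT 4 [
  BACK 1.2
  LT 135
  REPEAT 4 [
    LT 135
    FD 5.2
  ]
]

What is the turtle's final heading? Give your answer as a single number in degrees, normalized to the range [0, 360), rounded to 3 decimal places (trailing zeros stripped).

Executing turtle program step by step:
Start: pos=(0,0), heading=0, pen down
REPEAT 4 [
  -- iteration 1/4 --
  BK 1.2: (0,0) -> (-1.2,0) [heading=0, draw]
  LT 135: heading 0 -> 135
  REPEAT 4 [
    -- iteration 1/4 --
    LT 135: heading 135 -> 270
    FD 5.2: (-1.2,0) -> (-1.2,-5.2) [heading=270, draw]
    -- iteration 2/4 --
    LT 135: heading 270 -> 45
    FD 5.2: (-1.2,-5.2) -> (2.477,-1.523) [heading=45, draw]
    -- iteration 3/4 --
    LT 135: heading 45 -> 180
    FD 5.2: (2.477,-1.523) -> (-2.723,-1.523) [heading=180, draw]
    -- iteration 4/4 --
    LT 135: heading 180 -> 315
    FD 5.2: (-2.723,-1.523) -> (0.954,-5.2) [heading=315, draw]
  ]
  -- iteration 2/4 --
  BK 1.2: (0.954,-5.2) -> (0.105,-4.351) [heading=315, draw]
  LT 135: heading 315 -> 90
  REPEAT 4 [
    -- iteration 1/4 --
    LT 135: heading 90 -> 225
    FD 5.2: (0.105,-4.351) -> (-3.572,-8.028) [heading=225, draw]
    -- iteration 2/4 --
    LT 135: heading 225 -> 0
    FD 5.2: (-3.572,-8.028) -> (1.628,-8.028) [heading=0, draw]
    -- iteration 3/4 --
    LT 135: heading 0 -> 135
    FD 5.2: (1.628,-8.028) -> (-2.049,-4.351) [heading=135, draw]
    -- iteration 4/4 --
    LT 135: heading 135 -> 270
    FD 5.2: (-2.049,-4.351) -> (-2.049,-9.551) [heading=270, draw]
  ]
  -- iteration 3/4 --
  BK 1.2: (-2.049,-9.551) -> (-2.049,-8.351) [heading=270, draw]
  LT 135: heading 270 -> 45
  REPEAT 4 [
    -- iteration 1/4 --
    LT 135: heading 45 -> 180
    FD 5.2: (-2.049,-8.351) -> (-7.249,-8.351) [heading=180, draw]
    -- iteration 2/4 --
    LT 135: heading 180 -> 315
    FD 5.2: (-7.249,-8.351) -> (-3.572,-12.028) [heading=315, draw]
    -- iteration 3/4 --
    LT 135: heading 315 -> 90
    FD 5.2: (-3.572,-12.028) -> (-3.572,-6.828) [heading=90, draw]
    -- iteration 4/4 --
    LT 135: heading 90 -> 225
    FD 5.2: (-3.572,-6.828) -> (-7.249,-10.505) [heading=225, draw]
  ]
  -- iteration 4/4 --
  BK 1.2: (-7.249,-10.505) -> (-6.4,-9.657) [heading=225, draw]
  LT 135: heading 225 -> 0
  REPEAT 4 [
    -- iteration 1/4 --
    LT 135: heading 0 -> 135
    FD 5.2: (-6.4,-9.657) -> (-10.077,-5.98) [heading=135, draw]
    -- iteration 2/4 --
    LT 135: heading 135 -> 270
    FD 5.2: (-10.077,-5.98) -> (-10.077,-11.18) [heading=270, draw]
    -- iteration 3/4 --
    LT 135: heading 270 -> 45
    FD 5.2: (-10.077,-11.18) -> (-6.4,-7.503) [heading=45, draw]
    -- iteration 4/4 --
    LT 135: heading 45 -> 180
    FD 5.2: (-6.4,-7.503) -> (-11.6,-7.503) [heading=180, draw]
  ]
]
Final: pos=(-11.6,-7.503), heading=180, 20 segment(s) drawn

Answer: 180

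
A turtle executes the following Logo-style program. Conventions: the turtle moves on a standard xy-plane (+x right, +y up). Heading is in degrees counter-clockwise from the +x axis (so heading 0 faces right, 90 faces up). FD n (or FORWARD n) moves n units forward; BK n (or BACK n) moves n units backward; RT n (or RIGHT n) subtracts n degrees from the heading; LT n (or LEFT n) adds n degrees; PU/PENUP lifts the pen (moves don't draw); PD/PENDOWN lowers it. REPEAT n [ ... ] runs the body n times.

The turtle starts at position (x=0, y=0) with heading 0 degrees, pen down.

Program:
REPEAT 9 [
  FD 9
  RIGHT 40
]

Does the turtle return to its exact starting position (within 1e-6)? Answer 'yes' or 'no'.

Executing turtle program step by step:
Start: pos=(0,0), heading=0, pen down
REPEAT 9 [
  -- iteration 1/9 --
  FD 9: (0,0) -> (9,0) [heading=0, draw]
  RT 40: heading 0 -> 320
  -- iteration 2/9 --
  FD 9: (9,0) -> (15.894,-5.785) [heading=320, draw]
  RT 40: heading 320 -> 280
  -- iteration 3/9 --
  FD 9: (15.894,-5.785) -> (17.457,-14.648) [heading=280, draw]
  RT 40: heading 280 -> 240
  -- iteration 4/9 --
  FD 9: (17.457,-14.648) -> (12.957,-22.443) [heading=240, draw]
  RT 40: heading 240 -> 200
  -- iteration 5/9 --
  FD 9: (12.957,-22.443) -> (4.5,-25.521) [heading=200, draw]
  RT 40: heading 200 -> 160
  -- iteration 6/9 --
  FD 9: (4.5,-25.521) -> (-3.957,-22.443) [heading=160, draw]
  RT 40: heading 160 -> 120
  -- iteration 7/9 --
  FD 9: (-3.957,-22.443) -> (-8.457,-14.648) [heading=120, draw]
  RT 40: heading 120 -> 80
  -- iteration 8/9 --
  FD 9: (-8.457,-14.648) -> (-6.894,-5.785) [heading=80, draw]
  RT 40: heading 80 -> 40
  -- iteration 9/9 --
  FD 9: (-6.894,-5.785) -> (0,0) [heading=40, draw]
  RT 40: heading 40 -> 0
]
Final: pos=(0,0), heading=0, 9 segment(s) drawn

Start position: (0, 0)
Final position: (0, 0)
Distance = 0; < 1e-6 -> CLOSED

Answer: yes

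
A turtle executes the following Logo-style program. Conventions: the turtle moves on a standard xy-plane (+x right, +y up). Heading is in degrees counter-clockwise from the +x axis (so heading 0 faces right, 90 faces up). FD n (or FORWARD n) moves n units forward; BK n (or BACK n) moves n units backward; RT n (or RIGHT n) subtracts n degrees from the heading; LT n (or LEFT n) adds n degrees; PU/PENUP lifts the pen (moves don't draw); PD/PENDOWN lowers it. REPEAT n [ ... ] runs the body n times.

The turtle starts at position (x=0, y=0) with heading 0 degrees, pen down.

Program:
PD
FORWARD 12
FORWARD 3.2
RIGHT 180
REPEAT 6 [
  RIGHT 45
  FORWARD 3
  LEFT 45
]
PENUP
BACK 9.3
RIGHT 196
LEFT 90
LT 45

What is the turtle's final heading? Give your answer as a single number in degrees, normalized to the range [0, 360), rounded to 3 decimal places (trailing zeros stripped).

Executing turtle program step by step:
Start: pos=(0,0), heading=0, pen down
PD: pen down
FD 12: (0,0) -> (12,0) [heading=0, draw]
FD 3.2: (12,0) -> (15.2,0) [heading=0, draw]
RT 180: heading 0 -> 180
REPEAT 6 [
  -- iteration 1/6 --
  RT 45: heading 180 -> 135
  FD 3: (15.2,0) -> (13.079,2.121) [heading=135, draw]
  LT 45: heading 135 -> 180
  -- iteration 2/6 --
  RT 45: heading 180 -> 135
  FD 3: (13.079,2.121) -> (10.957,4.243) [heading=135, draw]
  LT 45: heading 135 -> 180
  -- iteration 3/6 --
  RT 45: heading 180 -> 135
  FD 3: (10.957,4.243) -> (8.836,6.364) [heading=135, draw]
  LT 45: heading 135 -> 180
  -- iteration 4/6 --
  RT 45: heading 180 -> 135
  FD 3: (8.836,6.364) -> (6.715,8.485) [heading=135, draw]
  LT 45: heading 135 -> 180
  -- iteration 5/6 --
  RT 45: heading 180 -> 135
  FD 3: (6.715,8.485) -> (4.593,10.607) [heading=135, draw]
  LT 45: heading 135 -> 180
  -- iteration 6/6 --
  RT 45: heading 180 -> 135
  FD 3: (4.593,10.607) -> (2.472,12.728) [heading=135, draw]
  LT 45: heading 135 -> 180
]
PU: pen up
BK 9.3: (2.472,12.728) -> (11.772,12.728) [heading=180, move]
RT 196: heading 180 -> 344
LT 90: heading 344 -> 74
LT 45: heading 74 -> 119
Final: pos=(11.772,12.728), heading=119, 8 segment(s) drawn

Answer: 119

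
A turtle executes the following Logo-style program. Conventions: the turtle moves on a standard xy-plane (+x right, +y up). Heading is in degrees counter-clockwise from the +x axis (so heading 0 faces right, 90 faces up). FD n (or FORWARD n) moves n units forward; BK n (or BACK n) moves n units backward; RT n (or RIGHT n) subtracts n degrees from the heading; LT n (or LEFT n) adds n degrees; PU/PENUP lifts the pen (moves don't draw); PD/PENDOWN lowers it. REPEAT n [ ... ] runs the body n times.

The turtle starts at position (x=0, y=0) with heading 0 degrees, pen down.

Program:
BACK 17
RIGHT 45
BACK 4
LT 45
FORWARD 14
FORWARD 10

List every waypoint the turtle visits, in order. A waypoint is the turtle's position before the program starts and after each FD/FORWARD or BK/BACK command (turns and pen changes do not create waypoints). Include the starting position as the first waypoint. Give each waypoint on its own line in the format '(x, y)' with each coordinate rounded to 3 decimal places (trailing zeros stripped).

Answer: (0, 0)
(-17, 0)
(-19.828, 2.828)
(-5.828, 2.828)
(4.172, 2.828)

Derivation:
Executing turtle program step by step:
Start: pos=(0,0), heading=0, pen down
BK 17: (0,0) -> (-17,0) [heading=0, draw]
RT 45: heading 0 -> 315
BK 4: (-17,0) -> (-19.828,2.828) [heading=315, draw]
LT 45: heading 315 -> 0
FD 14: (-19.828,2.828) -> (-5.828,2.828) [heading=0, draw]
FD 10: (-5.828,2.828) -> (4.172,2.828) [heading=0, draw]
Final: pos=(4.172,2.828), heading=0, 4 segment(s) drawn
Waypoints (5 total):
(0, 0)
(-17, 0)
(-19.828, 2.828)
(-5.828, 2.828)
(4.172, 2.828)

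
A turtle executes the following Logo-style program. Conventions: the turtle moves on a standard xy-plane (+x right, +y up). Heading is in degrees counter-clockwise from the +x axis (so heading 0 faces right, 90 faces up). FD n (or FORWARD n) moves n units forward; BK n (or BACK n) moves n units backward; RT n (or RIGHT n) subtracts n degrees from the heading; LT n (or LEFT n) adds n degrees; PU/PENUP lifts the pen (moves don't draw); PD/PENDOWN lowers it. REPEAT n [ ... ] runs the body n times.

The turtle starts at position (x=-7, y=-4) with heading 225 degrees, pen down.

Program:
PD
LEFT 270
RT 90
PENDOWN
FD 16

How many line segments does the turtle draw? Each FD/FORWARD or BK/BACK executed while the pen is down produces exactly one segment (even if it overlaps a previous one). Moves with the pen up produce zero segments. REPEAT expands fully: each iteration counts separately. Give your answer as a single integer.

Executing turtle program step by step:
Start: pos=(-7,-4), heading=225, pen down
PD: pen down
LT 270: heading 225 -> 135
RT 90: heading 135 -> 45
PD: pen down
FD 16: (-7,-4) -> (4.314,7.314) [heading=45, draw]
Final: pos=(4.314,7.314), heading=45, 1 segment(s) drawn
Segments drawn: 1

Answer: 1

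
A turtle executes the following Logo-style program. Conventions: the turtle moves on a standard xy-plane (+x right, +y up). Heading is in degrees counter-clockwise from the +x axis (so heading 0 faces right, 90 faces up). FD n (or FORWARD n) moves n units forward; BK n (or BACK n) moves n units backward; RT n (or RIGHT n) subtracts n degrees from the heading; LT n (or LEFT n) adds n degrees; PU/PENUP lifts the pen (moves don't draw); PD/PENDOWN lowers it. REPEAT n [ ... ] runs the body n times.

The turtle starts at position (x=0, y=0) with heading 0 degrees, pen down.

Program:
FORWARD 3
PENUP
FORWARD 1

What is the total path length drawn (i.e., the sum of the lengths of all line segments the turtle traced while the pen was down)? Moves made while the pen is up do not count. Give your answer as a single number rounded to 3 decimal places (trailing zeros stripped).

Executing turtle program step by step:
Start: pos=(0,0), heading=0, pen down
FD 3: (0,0) -> (3,0) [heading=0, draw]
PU: pen up
FD 1: (3,0) -> (4,0) [heading=0, move]
Final: pos=(4,0), heading=0, 1 segment(s) drawn

Segment lengths:
  seg 1: (0,0) -> (3,0), length = 3
Total = 3

Answer: 3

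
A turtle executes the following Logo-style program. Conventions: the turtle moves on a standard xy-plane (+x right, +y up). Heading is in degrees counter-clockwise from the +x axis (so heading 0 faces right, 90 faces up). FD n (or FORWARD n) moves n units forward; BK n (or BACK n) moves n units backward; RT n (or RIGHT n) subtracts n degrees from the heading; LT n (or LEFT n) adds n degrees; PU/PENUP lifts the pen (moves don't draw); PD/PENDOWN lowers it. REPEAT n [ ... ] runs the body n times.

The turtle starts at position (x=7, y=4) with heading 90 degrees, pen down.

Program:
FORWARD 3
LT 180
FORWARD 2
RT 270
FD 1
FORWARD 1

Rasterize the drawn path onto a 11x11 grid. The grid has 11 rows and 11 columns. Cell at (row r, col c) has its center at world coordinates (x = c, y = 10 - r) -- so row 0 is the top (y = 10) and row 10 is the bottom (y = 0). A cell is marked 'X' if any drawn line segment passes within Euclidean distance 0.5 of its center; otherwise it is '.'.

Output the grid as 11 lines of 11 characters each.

Segment 0: (7,4) -> (7,7)
Segment 1: (7,7) -> (7,5)
Segment 2: (7,5) -> (8,5)
Segment 3: (8,5) -> (9,5)

Answer: ...........
...........
...........
.......X...
.......X...
.......XXX.
.......X...
...........
...........
...........
...........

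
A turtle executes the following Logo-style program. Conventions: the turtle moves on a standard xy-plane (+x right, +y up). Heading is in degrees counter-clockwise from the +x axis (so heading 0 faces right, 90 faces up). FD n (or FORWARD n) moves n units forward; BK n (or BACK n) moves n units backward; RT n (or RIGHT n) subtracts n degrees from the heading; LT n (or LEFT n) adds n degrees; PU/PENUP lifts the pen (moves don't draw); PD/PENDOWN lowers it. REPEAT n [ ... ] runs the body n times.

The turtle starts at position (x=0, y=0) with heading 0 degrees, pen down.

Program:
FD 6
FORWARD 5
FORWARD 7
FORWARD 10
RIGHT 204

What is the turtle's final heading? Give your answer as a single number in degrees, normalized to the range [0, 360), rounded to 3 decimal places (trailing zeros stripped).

Answer: 156

Derivation:
Executing turtle program step by step:
Start: pos=(0,0), heading=0, pen down
FD 6: (0,0) -> (6,0) [heading=0, draw]
FD 5: (6,0) -> (11,0) [heading=0, draw]
FD 7: (11,0) -> (18,0) [heading=0, draw]
FD 10: (18,0) -> (28,0) [heading=0, draw]
RT 204: heading 0 -> 156
Final: pos=(28,0), heading=156, 4 segment(s) drawn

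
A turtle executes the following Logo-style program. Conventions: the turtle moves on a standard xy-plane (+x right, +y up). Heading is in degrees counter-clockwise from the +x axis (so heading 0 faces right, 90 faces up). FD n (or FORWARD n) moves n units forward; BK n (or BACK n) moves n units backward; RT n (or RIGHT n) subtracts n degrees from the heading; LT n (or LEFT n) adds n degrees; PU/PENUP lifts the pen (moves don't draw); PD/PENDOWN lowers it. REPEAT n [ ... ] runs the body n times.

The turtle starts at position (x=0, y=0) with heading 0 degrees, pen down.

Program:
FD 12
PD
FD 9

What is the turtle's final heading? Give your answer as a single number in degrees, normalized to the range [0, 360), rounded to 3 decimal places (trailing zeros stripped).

Executing turtle program step by step:
Start: pos=(0,0), heading=0, pen down
FD 12: (0,0) -> (12,0) [heading=0, draw]
PD: pen down
FD 9: (12,0) -> (21,0) [heading=0, draw]
Final: pos=(21,0), heading=0, 2 segment(s) drawn

Answer: 0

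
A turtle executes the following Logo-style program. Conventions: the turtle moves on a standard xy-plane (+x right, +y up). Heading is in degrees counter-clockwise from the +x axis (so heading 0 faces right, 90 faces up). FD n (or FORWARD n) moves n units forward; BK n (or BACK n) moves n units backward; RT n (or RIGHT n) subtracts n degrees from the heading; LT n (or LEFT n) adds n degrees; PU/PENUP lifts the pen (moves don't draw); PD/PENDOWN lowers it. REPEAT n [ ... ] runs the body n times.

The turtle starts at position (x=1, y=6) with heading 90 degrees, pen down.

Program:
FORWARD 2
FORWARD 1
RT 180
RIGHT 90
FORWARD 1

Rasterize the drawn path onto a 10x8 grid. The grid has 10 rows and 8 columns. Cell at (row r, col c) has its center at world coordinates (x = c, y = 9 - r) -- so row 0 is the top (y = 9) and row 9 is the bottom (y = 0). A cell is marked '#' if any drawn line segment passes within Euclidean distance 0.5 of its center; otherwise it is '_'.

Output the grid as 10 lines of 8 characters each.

Segment 0: (1,6) -> (1,8)
Segment 1: (1,8) -> (1,9)
Segment 2: (1,9) -> (0,9)

Answer: ##______
_#______
_#______
_#______
________
________
________
________
________
________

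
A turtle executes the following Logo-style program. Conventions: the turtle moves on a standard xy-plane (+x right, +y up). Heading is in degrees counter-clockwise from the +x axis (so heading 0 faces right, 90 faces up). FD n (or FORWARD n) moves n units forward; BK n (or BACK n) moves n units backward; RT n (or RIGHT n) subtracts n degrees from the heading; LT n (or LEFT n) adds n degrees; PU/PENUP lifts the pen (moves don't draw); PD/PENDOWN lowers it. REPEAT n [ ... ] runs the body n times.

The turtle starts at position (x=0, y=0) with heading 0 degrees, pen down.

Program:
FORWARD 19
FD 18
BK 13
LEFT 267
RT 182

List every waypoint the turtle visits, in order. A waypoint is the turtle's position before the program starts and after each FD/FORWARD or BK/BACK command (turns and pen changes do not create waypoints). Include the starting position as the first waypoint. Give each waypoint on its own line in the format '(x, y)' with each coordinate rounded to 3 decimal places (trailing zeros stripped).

Executing turtle program step by step:
Start: pos=(0,0), heading=0, pen down
FD 19: (0,0) -> (19,0) [heading=0, draw]
FD 18: (19,0) -> (37,0) [heading=0, draw]
BK 13: (37,0) -> (24,0) [heading=0, draw]
LT 267: heading 0 -> 267
RT 182: heading 267 -> 85
Final: pos=(24,0), heading=85, 3 segment(s) drawn
Waypoints (4 total):
(0, 0)
(19, 0)
(37, 0)
(24, 0)

Answer: (0, 0)
(19, 0)
(37, 0)
(24, 0)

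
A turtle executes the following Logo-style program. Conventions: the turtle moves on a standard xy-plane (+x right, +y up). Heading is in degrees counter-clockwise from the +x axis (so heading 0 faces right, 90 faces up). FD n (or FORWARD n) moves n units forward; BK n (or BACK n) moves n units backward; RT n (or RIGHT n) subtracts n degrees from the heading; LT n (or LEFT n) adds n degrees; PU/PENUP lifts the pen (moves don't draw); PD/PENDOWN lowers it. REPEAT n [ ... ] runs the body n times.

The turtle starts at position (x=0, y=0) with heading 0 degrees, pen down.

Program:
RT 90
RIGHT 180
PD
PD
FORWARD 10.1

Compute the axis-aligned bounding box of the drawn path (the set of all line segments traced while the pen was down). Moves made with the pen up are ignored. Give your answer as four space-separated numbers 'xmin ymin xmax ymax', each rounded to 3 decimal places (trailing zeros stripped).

Executing turtle program step by step:
Start: pos=(0,0), heading=0, pen down
RT 90: heading 0 -> 270
RT 180: heading 270 -> 90
PD: pen down
PD: pen down
FD 10.1: (0,0) -> (0,10.1) [heading=90, draw]
Final: pos=(0,10.1), heading=90, 1 segment(s) drawn

Segment endpoints: x in {0, 0}, y in {0, 10.1}
xmin=0, ymin=0, xmax=0, ymax=10.1

Answer: 0 0 0 10.1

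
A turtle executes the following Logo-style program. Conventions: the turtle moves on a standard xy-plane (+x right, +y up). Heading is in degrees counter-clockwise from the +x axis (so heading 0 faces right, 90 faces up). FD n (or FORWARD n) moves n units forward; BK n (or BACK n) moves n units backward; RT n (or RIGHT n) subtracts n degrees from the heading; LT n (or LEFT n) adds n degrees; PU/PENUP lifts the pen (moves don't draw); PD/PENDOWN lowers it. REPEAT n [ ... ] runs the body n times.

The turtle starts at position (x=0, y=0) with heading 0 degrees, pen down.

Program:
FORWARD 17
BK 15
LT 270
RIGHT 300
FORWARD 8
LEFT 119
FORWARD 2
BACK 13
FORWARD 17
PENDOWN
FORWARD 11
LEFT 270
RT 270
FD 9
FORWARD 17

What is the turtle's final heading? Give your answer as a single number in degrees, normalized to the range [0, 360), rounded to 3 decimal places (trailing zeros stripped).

Executing turtle program step by step:
Start: pos=(0,0), heading=0, pen down
FD 17: (0,0) -> (17,0) [heading=0, draw]
BK 15: (17,0) -> (2,0) [heading=0, draw]
LT 270: heading 0 -> 270
RT 300: heading 270 -> 330
FD 8: (2,0) -> (8.928,-4) [heading=330, draw]
LT 119: heading 330 -> 89
FD 2: (8.928,-4) -> (8.963,-2) [heading=89, draw]
BK 13: (8.963,-2) -> (8.736,-14.998) [heading=89, draw]
FD 17: (8.736,-14.998) -> (9.033,1.999) [heading=89, draw]
PD: pen down
FD 11: (9.033,1.999) -> (9.225,12.997) [heading=89, draw]
LT 270: heading 89 -> 359
RT 270: heading 359 -> 89
FD 9: (9.225,12.997) -> (9.382,21.996) [heading=89, draw]
FD 17: (9.382,21.996) -> (9.679,38.993) [heading=89, draw]
Final: pos=(9.679,38.993), heading=89, 9 segment(s) drawn

Answer: 89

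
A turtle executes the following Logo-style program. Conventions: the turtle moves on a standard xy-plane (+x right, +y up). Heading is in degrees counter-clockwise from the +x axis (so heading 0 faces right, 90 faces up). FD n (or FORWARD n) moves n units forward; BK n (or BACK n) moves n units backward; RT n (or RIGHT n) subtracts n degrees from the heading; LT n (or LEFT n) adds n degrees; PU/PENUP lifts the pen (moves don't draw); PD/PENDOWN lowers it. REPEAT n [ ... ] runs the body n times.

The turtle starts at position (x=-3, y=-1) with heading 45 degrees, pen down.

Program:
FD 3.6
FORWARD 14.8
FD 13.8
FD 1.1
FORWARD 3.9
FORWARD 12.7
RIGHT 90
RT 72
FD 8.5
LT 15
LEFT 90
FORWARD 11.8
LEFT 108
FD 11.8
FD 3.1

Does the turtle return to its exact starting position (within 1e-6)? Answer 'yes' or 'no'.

Executing turtle program step by step:
Start: pos=(-3,-1), heading=45, pen down
FD 3.6: (-3,-1) -> (-0.454,1.546) [heading=45, draw]
FD 14.8: (-0.454,1.546) -> (10.011,12.011) [heading=45, draw]
FD 13.8: (10.011,12.011) -> (19.769,21.769) [heading=45, draw]
FD 1.1: (19.769,21.769) -> (20.547,22.547) [heading=45, draw]
FD 3.9: (20.547,22.547) -> (23.304,25.304) [heading=45, draw]
FD 12.7: (23.304,25.304) -> (32.285,34.285) [heading=45, draw]
RT 90: heading 45 -> 315
RT 72: heading 315 -> 243
FD 8.5: (32.285,34.285) -> (28.426,26.711) [heading=243, draw]
LT 15: heading 243 -> 258
LT 90: heading 258 -> 348
FD 11.8: (28.426,26.711) -> (39.968,24.258) [heading=348, draw]
LT 108: heading 348 -> 96
FD 11.8: (39.968,24.258) -> (38.734,35.993) [heading=96, draw]
FD 3.1: (38.734,35.993) -> (38.41,39.076) [heading=96, draw]
Final: pos=(38.41,39.076), heading=96, 10 segment(s) drawn

Start position: (-3, -1)
Final position: (38.41, 39.076)
Distance = 57.627; >= 1e-6 -> NOT closed

Answer: no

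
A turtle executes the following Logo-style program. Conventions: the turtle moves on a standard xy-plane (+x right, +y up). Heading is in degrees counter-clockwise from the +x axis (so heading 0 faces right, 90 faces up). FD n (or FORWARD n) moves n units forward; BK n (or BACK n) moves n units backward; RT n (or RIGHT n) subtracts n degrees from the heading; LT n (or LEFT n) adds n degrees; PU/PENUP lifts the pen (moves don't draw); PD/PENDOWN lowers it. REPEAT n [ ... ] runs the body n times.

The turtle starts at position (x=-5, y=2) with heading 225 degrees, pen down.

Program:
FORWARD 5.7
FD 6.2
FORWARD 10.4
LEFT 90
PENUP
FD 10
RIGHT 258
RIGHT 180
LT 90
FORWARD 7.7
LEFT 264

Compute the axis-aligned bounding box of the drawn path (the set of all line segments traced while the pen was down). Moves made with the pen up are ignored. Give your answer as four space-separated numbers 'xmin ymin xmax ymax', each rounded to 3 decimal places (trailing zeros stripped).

Answer: -20.768 -13.768 -5 2

Derivation:
Executing turtle program step by step:
Start: pos=(-5,2), heading=225, pen down
FD 5.7: (-5,2) -> (-9.031,-2.031) [heading=225, draw]
FD 6.2: (-9.031,-2.031) -> (-13.415,-6.415) [heading=225, draw]
FD 10.4: (-13.415,-6.415) -> (-20.768,-13.768) [heading=225, draw]
LT 90: heading 225 -> 315
PU: pen up
FD 10: (-20.768,-13.768) -> (-13.697,-20.84) [heading=315, move]
RT 258: heading 315 -> 57
RT 180: heading 57 -> 237
LT 90: heading 237 -> 327
FD 7.7: (-13.697,-20.84) -> (-7.24,-25.033) [heading=327, move]
LT 264: heading 327 -> 231
Final: pos=(-7.24,-25.033), heading=231, 3 segment(s) drawn

Segment endpoints: x in {-20.768, -13.415, -9.031, -5}, y in {-13.768, -6.415, -2.031, 2}
xmin=-20.768, ymin=-13.768, xmax=-5, ymax=2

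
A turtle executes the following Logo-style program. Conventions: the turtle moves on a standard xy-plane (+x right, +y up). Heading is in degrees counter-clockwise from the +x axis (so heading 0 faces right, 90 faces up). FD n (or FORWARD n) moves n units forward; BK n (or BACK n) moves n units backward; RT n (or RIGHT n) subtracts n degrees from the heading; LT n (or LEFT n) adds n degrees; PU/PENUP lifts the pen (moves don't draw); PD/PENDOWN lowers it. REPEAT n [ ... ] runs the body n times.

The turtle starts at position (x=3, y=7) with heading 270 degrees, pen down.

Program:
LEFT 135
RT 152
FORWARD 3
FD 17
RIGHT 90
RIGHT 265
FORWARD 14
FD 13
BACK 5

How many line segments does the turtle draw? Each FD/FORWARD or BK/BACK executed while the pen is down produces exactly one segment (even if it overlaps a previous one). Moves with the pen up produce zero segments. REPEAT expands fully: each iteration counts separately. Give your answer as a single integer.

Executing turtle program step by step:
Start: pos=(3,7), heading=270, pen down
LT 135: heading 270 -> 45
RT 152: heading 45 -> 253
FD 3: (3,7) -> (2.123,4.131) [heading=253, draw]
FD 17: (2.123,4.131) -> (-2.847,-12.126) [heading=253, draw]
RT 90: heading 253 -> 163
RT 265: heading 163 -> 258
FD 14: (-2.847,-12.126) -> (-5.758,-25.82) [heading=258, draw]
FD 13: (-5.758,-25.82) -> (-8.461,-38.536) [heading=258, draw]
BK 5: (-8.461,-38.536) -> (-7.421,-33.645) [heading=258, draw]
Final: pos=(-7.421,-33.645), heading=258, 5 segment(s) drawn
Segments drawn: 5

Answer: 5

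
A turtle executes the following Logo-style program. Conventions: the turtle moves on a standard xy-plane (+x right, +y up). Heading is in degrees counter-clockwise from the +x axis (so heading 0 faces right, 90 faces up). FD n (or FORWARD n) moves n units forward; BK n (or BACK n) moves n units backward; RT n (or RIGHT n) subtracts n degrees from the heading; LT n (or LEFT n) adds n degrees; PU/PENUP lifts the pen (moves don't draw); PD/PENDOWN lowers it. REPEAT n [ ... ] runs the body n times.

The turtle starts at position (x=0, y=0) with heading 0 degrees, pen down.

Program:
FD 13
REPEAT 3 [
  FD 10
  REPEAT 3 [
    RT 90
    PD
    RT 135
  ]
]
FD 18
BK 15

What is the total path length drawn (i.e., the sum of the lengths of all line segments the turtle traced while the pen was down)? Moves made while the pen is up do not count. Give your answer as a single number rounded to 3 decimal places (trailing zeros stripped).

Answer: 76

Derivation:
Executing turtle program step by step:
Start: pos=(0,0), heading=0, pen down
FD 13: (0,0) -> (13,0) [heading=0, draw]
REPEAT 3 [
  -- iteration 1/3 --
  FD 10: (13,0) -> (23,0) [heading=0, draw]
  REPEAT 3 [
    -- iteration 1/3 --
    RT 90: heading 0 -> 270
    PD: pen down
    RT 135: heading 270 -> 135
    -- iteration 2/3 --
    RT 90: heading 135 -> 45
    PD: pen down
    RT 135: heading 45 -> 270
    -- iteration 3/3 --
    RT 90: heading 270 -> 180
    PD: pen down
    RT 135: heading 180 -> 45
  ]
  -- iteration 2/3 --
  FD 10: (23,0) -> (30.071,7.071) [heading=45, draw]
  REPEAT 3 [
    -- iteration 1/3 --
    RT 90: heading 45 -> 315
    PD: pen down
    RT 135: heading 315 -> 180
    -- iteration 2/3 --
    RT 90: heading 180 -> 90
    PD: pen down
    RT 135: heading 90 -> 315
    -- iteration 3/3 --
    RT 90: heading 315 -> 225
    PD: pen down
    RT 135: heading 225 -> 90
  ]
  -- iteration 3/3 --
  FD 10: (30.071,7.071) -> (30.071,17.071) [heading=90, draw]
  REPEAT 3 [
    -- iteration 1/3 --
    RT 90: heading 90 -> 0
    PD: pen down
    RT 135: heading 0 -> 225
    -- iteration 2/3 --
    RT 90: heading 225 -> 135
    PD: pen down
    RT 135: heading 135 -> 0
    -- iteration 3/3 --
    RT 90: heading 0 -> 270
    PD: pen down
    RT 135: heading 270 -> 135
  ]
]
FD 18: (30.071,17.071) -> (17.343,29.799) [heading=135, draw]
BK 15: (17.343,29.799) -> (27.95,19.192) [heading=135, draw]
Final: pos=(27.95,19.192), heading=135, 6 segment(s) drawn

Segment lengths:
  seg 1: (0,0) -> (13,0), length = 13
  seg 2: (13,0) -> (23,0), length = 10
  seg 3: (23,0) -> (30.071,7.071), length = 10
  seg 4: (30.071,7.071) -> (30.071,17.071), length = 10
  seg 5: (30.071,17.071) -> (17.343,29.799), length = 18
  seg 6: (17.343,29.799) -> (27.95,19.192), length = 15
Total = 76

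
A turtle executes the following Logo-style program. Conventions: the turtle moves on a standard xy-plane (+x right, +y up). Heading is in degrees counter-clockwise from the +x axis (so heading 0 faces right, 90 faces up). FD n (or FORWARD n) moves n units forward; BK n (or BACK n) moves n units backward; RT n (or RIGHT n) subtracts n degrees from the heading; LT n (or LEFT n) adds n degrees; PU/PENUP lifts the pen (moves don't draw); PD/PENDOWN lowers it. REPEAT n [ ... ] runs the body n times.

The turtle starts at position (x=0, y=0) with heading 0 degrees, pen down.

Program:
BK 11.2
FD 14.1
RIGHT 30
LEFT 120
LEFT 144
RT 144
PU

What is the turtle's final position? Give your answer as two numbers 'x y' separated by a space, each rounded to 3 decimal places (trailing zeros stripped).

Executing turtle program step by step:
Start: pos=(0,0), heading=0, pen down
BK 11.2: (0,0) -> (-11.2,0) [heading=0, draw]
FD 14.1: (-11.2,0) -> (2.9,0) [heading=0, draw]
RT 30: heading 0 -> 330
LT 120: heading 330 -> 90
LT 144: heading 90 -> 234
RT 144: heading 234 -> 90
PU: pen up
Final: pos=(2.9,0), heading=90, 2 segment(s) drawn

Answer: 2.9 0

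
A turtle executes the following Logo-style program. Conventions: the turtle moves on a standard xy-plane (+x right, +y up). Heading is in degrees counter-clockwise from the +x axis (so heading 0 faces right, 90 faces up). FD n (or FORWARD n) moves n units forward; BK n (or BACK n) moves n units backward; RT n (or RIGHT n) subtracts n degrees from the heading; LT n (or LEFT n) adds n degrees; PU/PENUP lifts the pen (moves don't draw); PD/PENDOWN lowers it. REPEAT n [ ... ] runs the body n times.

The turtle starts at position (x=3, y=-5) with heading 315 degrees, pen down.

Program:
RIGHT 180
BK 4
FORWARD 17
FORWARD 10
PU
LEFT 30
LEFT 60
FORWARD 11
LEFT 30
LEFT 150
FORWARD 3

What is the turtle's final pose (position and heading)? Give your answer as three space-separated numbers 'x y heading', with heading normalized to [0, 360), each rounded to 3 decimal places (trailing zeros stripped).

Executing turtle program step by step:
Start: pos=(3,-5), heading=315, pen down
RT 180: heading 315 -> 135
BK 4: (3,-5) -> (5.828,-7.828) [heading=135, draw]
FD 17: (5.828,-7.828) -> (-6.192,4.192) [heading=135, draw]
FD 10: (-6.192,4.192) -> (-13.263,11.263) [heading=135, draw]
PU: pen up
LT 30: heading 135 -> 165
LT 60: heading 165 -> 225
FD 11: (-13.263,11.263) -> (-21.042,3.485) [heading=225, move]
LT 30: heading 225 -> 255
LT 150: heading 255 -> 45
FD 3: (-21.042,3.485) -> (-18.92,5.607) [heading=45, move]
Final: pos=(-18.92,5.607), heading=45, 3 segment(s) drawn

Answer: -18.92 5.607 45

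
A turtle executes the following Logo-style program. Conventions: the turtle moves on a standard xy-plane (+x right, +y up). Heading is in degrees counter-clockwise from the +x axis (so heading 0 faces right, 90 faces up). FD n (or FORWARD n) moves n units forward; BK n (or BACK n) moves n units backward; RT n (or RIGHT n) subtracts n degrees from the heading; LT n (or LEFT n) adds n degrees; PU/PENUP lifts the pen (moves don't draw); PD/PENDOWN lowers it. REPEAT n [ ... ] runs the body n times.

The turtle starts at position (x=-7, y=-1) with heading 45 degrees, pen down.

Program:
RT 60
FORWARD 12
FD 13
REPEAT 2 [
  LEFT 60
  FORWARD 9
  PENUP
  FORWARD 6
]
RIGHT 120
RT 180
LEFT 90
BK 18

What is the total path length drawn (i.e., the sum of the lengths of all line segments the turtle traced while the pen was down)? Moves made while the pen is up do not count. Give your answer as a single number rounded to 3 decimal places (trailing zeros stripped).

Executing turtle program step by step:
Start: pos=(-7,-1), heading=45, pen down
RT 60: heading 45 -> 345
FD 12: (-7,-1) -> (4.591,-4.106) [heading=345, draw]
FD 13: (4.591,-4.106) -> (17.148,-7.47) [heading=345, draw]
REPEAT 2 [
  -- iteration 1/2 --
  LT 60: heading 345 -> 45
  FD 9: (17.148,-7.47) -> (23.512,-1.107) [heading=45, draw]
  PU: pen up
  FD 6: (23.512,-1.107) -> (27.755,3.136) [heading=45, move]
  -- iteration 2/2 --
  LT 60: heading 45 -> 105
  FD 9: (27.755,3.136) -> (25.425,11.829) [heading=105, move]
  PU: pen up
  FD 6: (25.425,11.829) -> (23.872,17.625) [heading=105, move]
]
RT 120: heading 105 -> 345
RT 180: heading 345 -> 165
LT 90: heading 165 -> 255
BK 18: (23.872,17.625) -> (28.531,35.012) [heading=255, move]
Final: pos=(28.531,35.012), heading=255, 3 segment(s) drawn

Segment lengths:
  seg 1: (-7,-1) -> (4.591,-4.106), length = 12
  seg 2: (4.591,-4.106) -> (17.148,-7.47), length = 13
  seg 3: (17.148,-7.47) -> (23.512,-1.107), length = 9
Total = 34

Answer: 34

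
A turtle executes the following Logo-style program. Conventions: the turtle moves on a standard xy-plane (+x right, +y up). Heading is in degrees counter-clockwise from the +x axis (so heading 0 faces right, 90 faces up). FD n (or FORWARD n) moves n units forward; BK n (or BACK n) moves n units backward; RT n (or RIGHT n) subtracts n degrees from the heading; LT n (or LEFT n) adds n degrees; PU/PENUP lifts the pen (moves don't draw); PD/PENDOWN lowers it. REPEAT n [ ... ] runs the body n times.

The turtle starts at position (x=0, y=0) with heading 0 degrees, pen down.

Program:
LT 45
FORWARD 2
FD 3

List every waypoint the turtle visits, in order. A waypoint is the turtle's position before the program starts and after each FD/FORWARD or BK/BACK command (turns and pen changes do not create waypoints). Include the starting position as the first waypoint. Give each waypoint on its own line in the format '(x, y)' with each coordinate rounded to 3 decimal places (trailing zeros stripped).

Answer: (0, 0)
(1.414, 1.414)
(3.536, 3.536)

Derivation:
Executing turtle program step by step:
Start: pos=(0,0), heading=0, pen down
LT 45: heading 0 -> 45
FD 2: (0,0) -> (1.414,1.414) [heading=45, draw]
FD 3: (1.414,1.414) -> (3.536,3.536) [heading=45, draw]
Final: pos=(3.536,3.536), heading=45, 2 segment(s) drawn
Waypoints (3 total):
(0, 0)
(1.414, 1.414)
(3.536, 3.536)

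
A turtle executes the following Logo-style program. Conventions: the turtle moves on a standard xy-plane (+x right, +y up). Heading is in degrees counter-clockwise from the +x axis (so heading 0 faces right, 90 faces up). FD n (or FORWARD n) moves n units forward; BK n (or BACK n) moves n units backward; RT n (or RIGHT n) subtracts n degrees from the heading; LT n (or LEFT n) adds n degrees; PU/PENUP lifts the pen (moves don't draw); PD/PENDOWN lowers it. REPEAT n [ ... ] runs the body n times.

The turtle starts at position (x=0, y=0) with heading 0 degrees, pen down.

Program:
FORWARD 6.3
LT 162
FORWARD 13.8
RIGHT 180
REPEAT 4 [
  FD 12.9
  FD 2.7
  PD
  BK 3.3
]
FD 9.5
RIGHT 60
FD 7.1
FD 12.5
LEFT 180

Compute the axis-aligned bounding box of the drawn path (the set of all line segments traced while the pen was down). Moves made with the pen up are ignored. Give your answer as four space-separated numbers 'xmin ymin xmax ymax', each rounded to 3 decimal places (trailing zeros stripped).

Answer: -6.825 -33.047 53.078 4.264

Derivation:
Executing turtle program step by step:
Start: pos=(0,0), heading=0, pen down
FD 6.3: (0,0) -> (6.3,0) [heading=0, draw]
LT 162: heading 0 -> 162
FD 13.8: (6.3,0) -> (-6.825,4.264) [heading=162, draw]
RT 180: heading 162 -> 342
REPEAT 4 [
  -- iteration 1/4 --
  FD 12.9: (-6.825,4.264) -> (5.444,0.278) [heading=342, draw]
  FD 2.7: (5.444,0.278) -> (8.012,-0.556) [heading=342, draw]
  PD: pen down
  BK 3.3: (8.012,-0.556) -> (4.873,0.464) [heading=342, draw]
  -- iteration 2/4 --
  FD 12.9: (4.873,0.464) -> (17.142,-3.523) [heading=342, draw]
  FD 2.7: (17.142,-3.523) -> (19.71,-4.357) [heading=342, draw]
  PD: pen down
  BK 3.3: (19.71,-4.357) -> (16.571,-3.337) [heading=342, draw]
  -- iteration 3/4 --
  FD 12.9: (16.571,-3.337) -> (28.84,-7.324) [heading=342, draw]
  FD 2.7: (28.84,-7.324) -> (31.408,-8.158) [heading=342, draw]
  PD: pen down
  BK 3.3: (31.408,-8.158) -> (28.269,-7.138) [heading=342, draw]
  -- iteration 4/4 --
  FD 12.9: (28.269,-7.138) -> (40.538,-11.125) [heading=342, draw]
  FD 2.7: (40.538,-11.125) -> (43.106,-11.959) [heading=342, draw]
  PD: pen down
  BK 3.3: (43.106,-11.959) -> (39.967,-10.939) [heading=342, draw]
]
FD 9.5: (39.967,-10.939) -> (49.002,-13.875) [heading=342, draw]
RT 60: heading 342 -> 282
FD 7.1: (49.002,-13.875) -> (50.479,-20.82) [heading=282, draw]
FD 12.5: (50.479,-20.82) -> (53.078,-33.047) [heading=282, draw]
LT 180: heading 282 -> 102
Final: pos=(53.078,-33.047), heading=102, 17 segment(s) drawn

Segment endpoints: x in {-6.825, 0, 4.873, 5.444, 6.3, 8.012, 16.571, 17.142, 19.71, 28.269, 28.84, 31.408, 39.967, 40.538, 43.106, 49.002, 50.479, 53.078}, y in {-33.047, -20.82, -13.875, -11.959, -11.125, -10.939, -8.158, -7.324, -7.138, -4.357, -3.523, -3.337, -0.556, 0, 0.278, 0.464, 4.264}
xmin=-6.825, ymin=-33.047, xmax=53.078, ymax=4.264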